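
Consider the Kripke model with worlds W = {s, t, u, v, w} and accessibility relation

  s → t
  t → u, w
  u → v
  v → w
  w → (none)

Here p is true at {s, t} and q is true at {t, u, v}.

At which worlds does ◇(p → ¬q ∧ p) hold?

{t, u, v}

s: successors {t}; p → ¬q ∧ p there: t:F. ✗
t: successors {u, w}; p → ¬q ∧ p there: u:T, w:T. ✓
u: successors {v}; p → ¬q ∧ p there: v:T. ✓
v: successors {w}; p → ¬q ∧ p there: w:T. ✓
w: no successors, so ◇(p → ¬q ∧ p) fails. ✗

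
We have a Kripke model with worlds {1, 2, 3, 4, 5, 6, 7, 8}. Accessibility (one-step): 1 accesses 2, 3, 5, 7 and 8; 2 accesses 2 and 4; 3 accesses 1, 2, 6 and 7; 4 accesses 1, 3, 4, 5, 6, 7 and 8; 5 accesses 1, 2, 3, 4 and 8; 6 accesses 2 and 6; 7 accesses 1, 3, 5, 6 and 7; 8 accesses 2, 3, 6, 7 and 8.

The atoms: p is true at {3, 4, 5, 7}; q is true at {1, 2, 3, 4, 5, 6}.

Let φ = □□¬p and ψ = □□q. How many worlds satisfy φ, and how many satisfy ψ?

For □□¬p:
1: successors {2, 3, 5, 7, 8}; □¬p there: 2:F, 3:F, 5:F, 7:F, 8:F. ✗
2: successors {2, 4}; □¬p there: 2:F, 4:F. ✗
3: successors {1, 2, 6, 7}; □¬p there: 1:F, 2:F, 6:T, 7:F. ✗
4: successors {1, 3, 4, 5, 6, 7, 8}; □¬p there: 1:F, 3:F, 4:F, 5:F, 6:T, 7:F, 8:F. ✗
5: successors {1, 2, 3, 4, 8}; □¬p there: 1:F, 2:F, 3:F, 4:F, 8:F. ✗
6: successors {2, 6}; □¬p there: 2:F, 6:T. ✗
7: successors {1, 3, 5, 6, 7}; □¬p there: 1:F, 3:F, 5:F, 6:T, 7:F. ✗
8: successors {2, 3, 6, 7, 8}; □¬p there: 2:F, 3:F, 6:T, 7:F, 8:F. ✗
— 0 worlds.
For □□q:
1: successors {2, 3, 5, 7, 8}; □q there: 2:T, 3:F, 5:F, 7:F, 8:F. ✗
2: successors {2, 4}; □q there: 2:T, 4:F. ✗
3: successors {1, 2, 6, 7}; □q there: 1:F, 2:T, 6:T, 7:F. ✗
4: successors {1, 3, 4, 5, 6, 7, 8}; □q there: 1:F, 3:F, 4:F, 5:F, 6:T, 7:F, 8:F. ✗
5: successors {1, 2, 3, 4, 8}; □q there: 1:F, 2:T, 3:F, 4:F, 8:F. ✗
6: successors {2, 6}; □q there: 2:T, 6:T. ✓
7: successors {1, 3, 5, 6, 7}; □q there: 1:F, 3:F, 5:F, 6:T, 7:F. ✗
8: successors {2, 3, 6, 7, 8}; □q there: 2:T, 3:F, 6:T, 7:F, 8:F. ✗
— 1 world.

0 and 1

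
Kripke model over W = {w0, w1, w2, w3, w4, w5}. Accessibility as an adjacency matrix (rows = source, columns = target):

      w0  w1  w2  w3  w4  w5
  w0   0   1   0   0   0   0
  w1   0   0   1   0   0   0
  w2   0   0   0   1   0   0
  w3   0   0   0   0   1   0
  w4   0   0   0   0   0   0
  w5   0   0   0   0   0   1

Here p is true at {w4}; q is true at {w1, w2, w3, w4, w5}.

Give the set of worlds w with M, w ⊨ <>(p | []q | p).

{w0, w1, w2, w3, w5}

w0: successors {w1}; p | []q | p there: w1:T. ✓
w1: successors {w2}; p | []q | p there: w2:T. ✓
w2: successors {w3}; p | []q | p there: w3:T. ✓
w3: successors {w4}; p | []q | p there: w4:T. ✓
w4: no successors, so <>(p | []q | p) fails. ✗
w5: successors {w5}; p | []q | p there: w5:T. ✓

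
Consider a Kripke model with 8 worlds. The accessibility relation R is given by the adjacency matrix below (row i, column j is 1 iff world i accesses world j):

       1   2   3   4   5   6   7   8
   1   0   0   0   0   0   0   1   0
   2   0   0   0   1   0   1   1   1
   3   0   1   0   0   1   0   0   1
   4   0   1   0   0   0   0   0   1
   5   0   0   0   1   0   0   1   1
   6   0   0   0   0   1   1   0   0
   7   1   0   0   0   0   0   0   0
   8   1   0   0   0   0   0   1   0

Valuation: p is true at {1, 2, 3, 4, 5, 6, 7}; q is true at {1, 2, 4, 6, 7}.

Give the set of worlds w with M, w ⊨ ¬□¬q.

1: □¬q is F. ✓
2: □¬q is F. ✓
3: □¬q is F. ✓
4: □¬q is F. ✓
5: □¬q is F. ✓
6: □¬q is F. ✓
7: □¬q is F. ✓
8: □¬q is F. ✓

{1, 2, 3, 4, 5, 6, 7, 8}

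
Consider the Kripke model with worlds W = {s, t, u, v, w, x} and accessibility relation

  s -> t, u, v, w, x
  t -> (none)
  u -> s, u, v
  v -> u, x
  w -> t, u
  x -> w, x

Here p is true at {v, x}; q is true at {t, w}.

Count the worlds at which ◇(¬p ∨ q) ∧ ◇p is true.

s: ◇(¬p ∨ q) is T, ◇p is T. ✓
t: ◇(¬p ∨ q) is F, ◇p is F. ✗
u: ◇(¬p ∨ q) is T, ◇p is T. ✓
v: ◇(¬p ∨ q) is T, ◇p is T. ✓
w: ◇(¬p ∨ q) is T, ◇p is F. ✗
x: ◇(¬p ∨ q) is T, ◇p is T. ✓
Satisfying worlds: {s, u, v, x}.

4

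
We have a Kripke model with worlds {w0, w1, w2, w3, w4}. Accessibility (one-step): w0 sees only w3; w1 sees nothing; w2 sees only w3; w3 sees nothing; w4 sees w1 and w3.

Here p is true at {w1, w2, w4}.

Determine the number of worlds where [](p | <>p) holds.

2

w0: successors {w3}; p | <>p there: w3:F. ✗
w1: no successors, so [](p | <>p) holds vacuously. ✓
w2: successors {w3}; p | <>p there: w3:F. ✗
w3: no successors, so [](p | <>p) holds vacuously. ✓
w4: successors {w1, w3}; p | <>p there: w1:T, w3:F. ✗
Satisfying worlds: {w1, w3}.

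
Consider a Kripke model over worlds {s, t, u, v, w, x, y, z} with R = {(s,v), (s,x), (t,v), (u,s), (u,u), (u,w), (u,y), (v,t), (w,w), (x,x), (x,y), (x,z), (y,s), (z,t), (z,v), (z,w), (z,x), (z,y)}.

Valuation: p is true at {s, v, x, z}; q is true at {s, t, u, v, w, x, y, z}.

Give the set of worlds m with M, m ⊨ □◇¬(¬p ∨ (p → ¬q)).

{v, x, y}

s: successors {v, x}; ◇¬(¬p ∨ (p → ¬q)) there: v:F, x:T. ✗
t: successors {v}; ◇¬(¬p ∨ (p → ¬q)) there: v:F. ✗
u: successors {s, u, w, y}; ◇¬(¬p ∨ (p → ¬q)) there: s:T, u:T, w:F, y:T. ✗
v: successors {t}; ◇¬(¬p ∨ (p → ¬q)) there: t:T. ✓
w: successors {w}; ◇¬(¬p ∨ (p → ¬q)) there: w:F. ✗
x: successors {x, y, z}; ◇¬(¬p ∨ (p → ¬q)) there: x:T, y:T, z:T. ✓
y: successors {s}; ◇¬(¬p ∨ (p → ¬q)) there: s:T. ✓
z: successors {t, v, w, x, y}; ◇¬(¬p ∨ (p → ¬q)) there: t:T, v:F, w:F, x:T, y:T. ✗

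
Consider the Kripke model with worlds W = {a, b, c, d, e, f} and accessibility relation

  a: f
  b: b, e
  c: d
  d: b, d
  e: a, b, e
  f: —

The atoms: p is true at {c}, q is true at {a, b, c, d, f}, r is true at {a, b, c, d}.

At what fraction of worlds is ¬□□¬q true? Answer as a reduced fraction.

a: □□¬q is T. ✗
b: □□¬q is F. ✓
c: □□¬q is F. ✓
d: □□¬q is F. ✓
e: □□¬q is F. ✓
f: □□¬q is T. ✗
That's 4 of 6 worlds, so 4/6 = 2/3.

2/3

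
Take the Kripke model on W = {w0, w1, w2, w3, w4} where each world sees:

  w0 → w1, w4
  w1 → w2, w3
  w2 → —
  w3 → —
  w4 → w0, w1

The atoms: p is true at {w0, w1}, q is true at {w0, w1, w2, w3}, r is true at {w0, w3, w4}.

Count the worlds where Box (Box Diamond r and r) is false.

3

w0: successors {w1, w4}; Box Diamond r and r there: w1:F, w4:T. ✗
w1: successors {w2, w3}; Box Diamond r and r there: w2:F, w3:T. ✗
w2: no successors, so Box (Box Diamond r and r) holds vacuously. ✓
w3: no successors, so Box (Box Diamond r and r) holds vacuously. ✓
w4: successors {w0, w1}; Box Diamond r and r there: w0:T, w1:F. ✗
Satisfying worlds: {w2, w3}.
So Box (Box Diamond r and r) fails at the other 3 worlds.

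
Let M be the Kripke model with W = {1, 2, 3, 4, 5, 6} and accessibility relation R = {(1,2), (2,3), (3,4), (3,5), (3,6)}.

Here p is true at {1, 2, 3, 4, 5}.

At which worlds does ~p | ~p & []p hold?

1: ~p is F, ~p & []p is F. ✗
2: ~p is F, ~p & []p is F. ✗
3: ~p is F, ~p & []p is F. ✗
4: ~p is F, ~p & []p is F. ✗
5: ~p is F, ~p & []p is F. ✗
6: ~p is T, ~p & []p is T. ✓

{6}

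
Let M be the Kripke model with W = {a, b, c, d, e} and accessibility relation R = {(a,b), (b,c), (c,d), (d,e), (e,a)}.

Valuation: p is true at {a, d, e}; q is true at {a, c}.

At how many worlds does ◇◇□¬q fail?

2

a: successors {b}; ◇□¬q there: b:T. ✓
b: successors {c}; ◇□¬q there: c:T. ✓
c: successors {d}; ◇□¬q there: d:F. ✗
d: successors {e}; ◇□¬q there: e:T. ✓
e: successors {a}; ◇□¬q there: a:F. ✗
Satisfying worlds: {a, b, d}.
So ◇◇□¬q fails at the other 2 worlds.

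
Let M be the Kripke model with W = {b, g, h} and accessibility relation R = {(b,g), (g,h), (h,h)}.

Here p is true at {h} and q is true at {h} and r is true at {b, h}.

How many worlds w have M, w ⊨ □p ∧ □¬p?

0

b: □p is F, □¬p is T. ✗
g: □p is T, □¬p is F. ✗
h: □p is T, □¬p is F. ✗
Satisfying worlds: ∅.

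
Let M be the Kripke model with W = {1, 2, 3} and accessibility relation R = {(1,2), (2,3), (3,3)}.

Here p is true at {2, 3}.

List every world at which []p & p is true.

1: []p is T, p is F. ✗
2: []p is T, p is T. ✓
3: []p is T, p is T. ✓

{2, 3}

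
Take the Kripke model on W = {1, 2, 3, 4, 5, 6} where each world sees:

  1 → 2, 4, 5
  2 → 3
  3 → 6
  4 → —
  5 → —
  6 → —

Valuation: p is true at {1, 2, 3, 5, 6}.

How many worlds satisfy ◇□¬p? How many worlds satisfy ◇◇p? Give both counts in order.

2 and 2

For ◇□¬p:
1: successors {2, 4, 5}; □¬p there: 2:F, 4:T, 5:T. ✓
2: successors {3}; □¬p there: 3:F. ✗
3: successors {6}; □¬p there: 6:T. ✓
4: no successors, so ◇□¬p fails. ✗
5: no successors, so ◇□¬p fails. ✗
6: no successors, so ◇□¬p fails. ✗
— 2 worlds.
For ◇◇p:
1: successors {2, 4, 5}; ◇p there: 2:T, 4:F, 5:F. ✓
2: successors {3}; ◇p there: 3:T. ✓
3: successors {6}; ◇p there: 6:F. ✗
4: no successors, so ◇◇p fails. ✗
5: no successors, so ◇◇p fails. ✗
6: no successors, so ◇◇p fails. ✗
— 2 worlds.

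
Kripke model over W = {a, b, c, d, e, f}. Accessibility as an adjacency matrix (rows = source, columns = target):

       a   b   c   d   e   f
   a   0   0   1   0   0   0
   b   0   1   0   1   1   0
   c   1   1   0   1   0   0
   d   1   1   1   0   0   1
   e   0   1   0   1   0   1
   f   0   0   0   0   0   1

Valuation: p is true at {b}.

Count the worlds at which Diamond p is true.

4

a: successors {c}; p there: c:F. ✗
b: successors {b, d, e}; p there: b:T, d:F, e:F. ✓
c: successors {a, b, d}; p there: a:F, b:T, d:F. ✓
d: successors {a, b, c, f}; p there: a:F, b:T, c:F, f:F. ✓
e: successors {b, d, f}; p there: b:T, d:F, f:F. ✓
f: successors {f}; p there: f:F. ✗
Satisfying worlds: {b, c, d, e}.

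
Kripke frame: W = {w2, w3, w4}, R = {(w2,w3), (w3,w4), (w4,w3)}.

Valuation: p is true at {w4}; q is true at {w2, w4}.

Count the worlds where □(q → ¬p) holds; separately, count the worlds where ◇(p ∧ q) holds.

2 and 1

For □(q → ¬p):
w2: successors {w3}; q → ¬p there: w3:T. ✓
w3: successors {w4}; q → ¬p there: w4:F. ✗
w4: successors {w3}; q → ¬p there: w3:T. ✓
— 2 worlds.
For ◇(p ∧ q):
w2: successors {w3}; p ∧ q there: w3:F. ✗
w3: successors {w4}; p ∧ q there: w4:T. ✓
w4: successors {w3}; p ∧ q there: w3:F. ✗
— 1 world.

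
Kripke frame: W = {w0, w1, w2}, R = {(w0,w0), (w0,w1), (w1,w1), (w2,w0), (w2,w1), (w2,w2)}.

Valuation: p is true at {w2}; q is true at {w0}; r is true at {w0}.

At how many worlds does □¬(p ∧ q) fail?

w0: successors {w0, w1}; ¬(p ∧ q) there: w0:T, w1:T. ✓
w1: successors {w1}; ¬(p ∧ q) there: w1:T. ✓
w2: successors {w0, w1, w2}; ¬(p ∧ q) there: w0:T, w1:T, w2:T. ✓
Satisfying worlds: {w0, w1, w2}.
So □¬(p ∧ q) fails at the other 0 worlds.

0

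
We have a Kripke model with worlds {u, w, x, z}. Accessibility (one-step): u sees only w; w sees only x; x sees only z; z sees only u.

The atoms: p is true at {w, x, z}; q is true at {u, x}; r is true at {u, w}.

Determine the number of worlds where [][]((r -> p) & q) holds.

1

u: successors {w}; []((r -> p) & q) there: w:T. ✓
w: successors {x}; []((r -> p) & q) there: x:F. ✗
x: successors {z}; []((r -> p) & q) there: z:F. ✗
z: successors {u}; []((r -> p) & q) there: u:F. ✗
Satisfying worlds: {u}.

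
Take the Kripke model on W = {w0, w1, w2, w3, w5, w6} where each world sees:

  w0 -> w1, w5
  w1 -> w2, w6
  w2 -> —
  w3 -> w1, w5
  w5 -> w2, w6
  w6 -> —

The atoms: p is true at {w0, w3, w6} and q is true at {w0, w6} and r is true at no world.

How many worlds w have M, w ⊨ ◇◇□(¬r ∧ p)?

w0: successors {w1, w5}; ◇□(¬r ∧ p) there: w1:T, w5:T. ✓
w1: successors {w2, w6}; ◇□(¬r ∧ p) there: w2:F, w6:F. ✗
w2: no successors, so ◇◇□(¬r ∧ p) fails. ✗
w3: successors {w1, w5}; ◇□(¬r ∧ p) there: w1:T, w5:T. ✓
w5: successors {w2, w6}; ◇□(¬r ∧ p) there: w2:F, w6:F. ✗
w6: no successors, so ◇◇□(¬r ∧ p) fails. ✗
Satisfying worlds: {w0, w3}.

2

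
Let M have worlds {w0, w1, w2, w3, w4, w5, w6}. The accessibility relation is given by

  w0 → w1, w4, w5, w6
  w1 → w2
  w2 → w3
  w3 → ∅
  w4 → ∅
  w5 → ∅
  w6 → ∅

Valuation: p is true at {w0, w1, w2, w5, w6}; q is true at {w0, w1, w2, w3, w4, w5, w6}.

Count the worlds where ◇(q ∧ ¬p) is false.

5

w0: successors {w1, w4, w5, w6}; q ∧ ¬p there: w1:F, w4:T, w5:F, w6:F. ✓
w1: successors {w2}; q ∧ ¬p there: w2:F. ✗
w2: successors {w3}; q ∧ ¬p there: w3:T. ✓
w3: no successors, so ◇(q ∧ ¬p) fails. ✗
w4: no successors, so ◇(q ∧ ¬p) fails. ✗
w5: no successors, so ◇(q ∧ ¬p) fails. ✗
w6: no successors, so ◇(q ∧ ¬p) fails. ✗
Satisfying worlds: {w0, w2}.
So ◇(q ∧ ¬p) fails at the other 5 worlds.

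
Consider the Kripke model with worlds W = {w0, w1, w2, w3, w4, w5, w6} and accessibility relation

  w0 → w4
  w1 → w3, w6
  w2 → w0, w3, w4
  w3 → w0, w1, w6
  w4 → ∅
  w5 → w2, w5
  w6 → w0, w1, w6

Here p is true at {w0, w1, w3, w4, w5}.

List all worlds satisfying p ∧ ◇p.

{w0, w1, w3, w5}

w0: p is T, ◇p is T. ✓
w1: p is T, ◇p is T. ✓
w2: p is F, ◇p is T. ✗
w3: p is T, ◇p is T. ✓
w4: p is T, ◇p is F. ✗
w5: p is T, ◇p is T. ✓
w6: p is F, ◇p is T. ✗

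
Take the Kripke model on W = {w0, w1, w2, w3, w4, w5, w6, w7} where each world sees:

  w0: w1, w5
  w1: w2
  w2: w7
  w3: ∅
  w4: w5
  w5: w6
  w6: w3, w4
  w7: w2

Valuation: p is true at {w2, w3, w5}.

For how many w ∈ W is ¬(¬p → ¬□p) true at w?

w0: ¬p → ¬□p is T. ✗
w1: ¬p → ¬□p is F. ✓
w2: ¬p → ¬□p is T. ✗
w3: ¬p → ¬□p is T. ✗
w4: ¬p → ¬□p is F. ✓
w5: ¬p → ¬□p is T. ✗
w6: ¬p → ¬□p is T. ✗
w7: ¬p → ¬□p is F. ✓
Satisfying worlds: {w1, w4, w7}.

3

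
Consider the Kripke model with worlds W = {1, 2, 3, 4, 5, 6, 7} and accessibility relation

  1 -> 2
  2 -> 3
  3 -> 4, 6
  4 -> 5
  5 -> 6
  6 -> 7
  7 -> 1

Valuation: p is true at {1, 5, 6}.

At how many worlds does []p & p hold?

1: []p is F, p is T. ✗
2: []p is F, p is F. ✗
3: []p is F, p is F. ✗
4: []p is T, p is F. ✗
5: []p is T, p is T. ✓
6: []p is F, p is T. ✗
7: []p is T, p is F. ✗
Satisfying worlds: {5}.

1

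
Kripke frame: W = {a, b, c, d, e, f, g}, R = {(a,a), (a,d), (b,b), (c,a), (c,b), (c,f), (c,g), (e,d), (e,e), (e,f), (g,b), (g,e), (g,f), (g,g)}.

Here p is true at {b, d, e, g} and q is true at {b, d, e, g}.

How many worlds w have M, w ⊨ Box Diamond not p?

a: successors {a, d}; Diamond not p there: a:T, d:F. ✗
b: successors {b}; Diamond not p there: b:F. ✗
c: successors {a, b, f, g}; Diamond not p there: a:T, b:F, f:F, g:T. ✗
d: no successors, so Box Diamond not p holds vacuously. ✓
e: successors {d, e, f}; Diamond not p there: d:F, e:T, f:F. ✗
f: no successors, so Box Diamond not p holds vacuously. ✓
g: successors {b, e, f, g}; Diamond not p there: b:F, e:T, f:F, g:T. ✗
Satisfying worlds: {d, f}.

2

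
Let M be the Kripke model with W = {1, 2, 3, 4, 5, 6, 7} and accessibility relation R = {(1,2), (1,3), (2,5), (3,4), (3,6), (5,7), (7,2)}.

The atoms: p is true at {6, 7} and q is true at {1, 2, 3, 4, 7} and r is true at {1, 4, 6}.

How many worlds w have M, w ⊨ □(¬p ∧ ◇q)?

3

1: successors {2, 3}; ¬p ∧ ◇q there: 2:F, 3:T. ✗
2: successors {5}; ¬p ∧ ◇q there: 5:T. ✓
3: successors {4, 6}; ¬p ∧ ◇q there: 4:F, 6:F. ✗
4: no successors, so □(¬p ∧ ◇q) holds vacuously. ✓
5: successors {7}; ¬p ∧ ◇q there: 7:F. ✗
6: no successors, so □(¬p ∧ ◇q) holds vacuously. ✓
7: successors {2}; ¬p ∧ ◇q there: 2:F. ✗
Satisfying worlds: {2, 4, 6}.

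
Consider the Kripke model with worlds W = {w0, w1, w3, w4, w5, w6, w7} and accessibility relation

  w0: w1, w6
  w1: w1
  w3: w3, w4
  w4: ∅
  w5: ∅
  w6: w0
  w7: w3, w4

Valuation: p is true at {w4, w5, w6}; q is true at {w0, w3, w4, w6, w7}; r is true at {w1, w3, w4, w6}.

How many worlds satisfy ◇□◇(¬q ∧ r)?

w0: successors {w1, w6}; □◇(¬q ∧ r) there: w1:T, w6:T. ✓
w1: successors {w1}; □◇(¬q ∧ r) there: w1:T. ✓
w3: successors {w3, w4}; □◇(¬q ∧ r) there: w3:F, w4:T. ✓
w4: no successors, so ◇□◇(¬q ∧ r) fails. ✗
w5: no successors, so ◇□◇(¬q ∧ r) fails. ✗
w6: successors {w0}; □◇(¬q ∧ r) there: w0:F. ✗
w7: successors {w3, w4}; □◇(¬q ∧ r) there: w3:F, w4:T. ✓
Satisfying worlds: {w0, w1, w3, w7}.

4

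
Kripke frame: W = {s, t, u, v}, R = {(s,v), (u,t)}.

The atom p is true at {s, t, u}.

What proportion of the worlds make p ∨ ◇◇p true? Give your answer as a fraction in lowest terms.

s: p is T, ◇◇p is F. ✓
t: p is T, ◇◇p is F. ✓
u: p is T, ◇◇p is F. ✓
v: p is F, ◇◇p is F. ✗
That's 3 of 4 worlds, so 3/4.

3/4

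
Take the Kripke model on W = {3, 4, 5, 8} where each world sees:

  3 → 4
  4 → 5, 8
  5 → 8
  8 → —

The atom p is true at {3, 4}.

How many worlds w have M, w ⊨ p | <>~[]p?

3: p is T, <>~[]p is T. ✓
4: p is T, <>~[]p is T. ✓
5: p is F, <>~[]p is F. ✗
8: p is F, <>~[]p is F. ✗
Satisfying worlds: {3, 4}.

2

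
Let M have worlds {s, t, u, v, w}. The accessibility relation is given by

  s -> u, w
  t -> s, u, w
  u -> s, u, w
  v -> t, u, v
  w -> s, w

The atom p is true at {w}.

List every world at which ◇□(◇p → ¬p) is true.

{v}

s: successors {u, w}; □(◇p → ¬p) there: u:F, w:F. ✗
t: successors {s, u, w}; □(◇p → ¬p) there: s:F, u:F, w:F. ✗
u: successors {s, u, w}; □(◇p → ¬p) there: s:F, u:F, w:F. ✗
v: successors {t, u, v}; □(◇p → ¬p) there: t:F, u:F, v:T. ✓
w: successors {s, w}; □(◇p → ¬p) there: s:F, w:F. ✗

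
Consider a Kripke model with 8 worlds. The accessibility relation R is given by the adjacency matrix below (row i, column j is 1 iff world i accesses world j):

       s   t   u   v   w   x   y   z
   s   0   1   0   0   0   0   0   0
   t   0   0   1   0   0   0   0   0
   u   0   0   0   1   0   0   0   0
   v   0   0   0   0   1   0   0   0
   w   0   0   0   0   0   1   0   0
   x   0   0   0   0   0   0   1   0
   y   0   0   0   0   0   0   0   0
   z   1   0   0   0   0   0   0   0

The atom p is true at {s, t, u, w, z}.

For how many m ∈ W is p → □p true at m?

s: p is T, □p is T. ✓
t: p is T, □p is T. ✓
u: p is T, □p is F. ✗
v: p is F, □p is T. ✓
w: p is T, □p is F. ✗
x: p is F, □p is F. ✓
y: p is F, □p is T. ✓
z: p is T, □p is T. ✓
Satisfying worlds: {s, t, v, x, y, z}.

6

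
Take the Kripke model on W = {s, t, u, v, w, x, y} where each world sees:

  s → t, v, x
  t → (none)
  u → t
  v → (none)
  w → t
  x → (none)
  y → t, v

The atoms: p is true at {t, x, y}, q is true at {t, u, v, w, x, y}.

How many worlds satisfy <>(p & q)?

s: successors {t, v, x}; p & q there: t:T, v:F, x:T. ✓
t: no successors, so <>(p & q) fails. ✗
u: successors {t}; p & q there: t:T. ✓
v: no successors, so <>(p & q) fails. ✗
w: successors {t}; p & q there: t:T. ✓
x: no successors, so <>(p & q) fails. ✗
y: successors {t, v}; p & q there: t:T, v:F. ✓
Satisfying worlds: {s, u, w, y}.

4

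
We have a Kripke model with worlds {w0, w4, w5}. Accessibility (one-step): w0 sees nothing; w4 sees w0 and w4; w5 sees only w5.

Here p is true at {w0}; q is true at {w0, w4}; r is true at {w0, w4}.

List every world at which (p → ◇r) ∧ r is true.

w0: p → ◇r is F, r is T. ✗
w4: p → ◇r is T, r is T. ✓
w5: p → ◇r is T, r is F. ✗

{w4}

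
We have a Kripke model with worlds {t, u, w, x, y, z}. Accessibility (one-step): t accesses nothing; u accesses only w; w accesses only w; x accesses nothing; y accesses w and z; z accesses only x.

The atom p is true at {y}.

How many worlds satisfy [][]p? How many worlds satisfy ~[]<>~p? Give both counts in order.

3 and 1

For [][]p:
t: no successors, so [][]p holds vacuously. ✓
u: successors {w}; []p there: w:F. ✗
w: successors {w}; []p there: w:F. ✗
x: no successors, so [][]p holds vacuously. ✓
y: successors {w, z}; []p there: w:F, z:F. ✗
z: successors {x}; []p there: x:T. ✓
— 3 worlds.
For ~[]<>~p:
t: []<>~p is T. ✗
u: []<>~p is T. ✗
w: []<>~p is T. ✗
x: []<>~p is T. ✗
y: []<>~p is T. ✗
z: []<>~p is F. ✓
— 1 world.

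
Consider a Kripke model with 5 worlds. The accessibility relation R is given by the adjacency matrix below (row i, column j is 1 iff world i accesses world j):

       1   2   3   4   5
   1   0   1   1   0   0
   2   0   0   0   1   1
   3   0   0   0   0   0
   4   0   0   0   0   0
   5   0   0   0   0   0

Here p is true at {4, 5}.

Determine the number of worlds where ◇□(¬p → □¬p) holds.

2

1: successors {2, 3}; □(¬p → □¬p) there: 2:T, 3:T. ✓
2: successors {4, 5}; □(¬p → □¬p) there: 4:T, 5:T. ✓
3: no successors, so ◇□(¬p → □¬p) fails. ✗
4: no successors, so ◇□(¬p → □¬p) fails. ✗
5: no successors, so ◇□(¬p → □¬p) fails. ✗
Satisfying worlds: {1, 2}.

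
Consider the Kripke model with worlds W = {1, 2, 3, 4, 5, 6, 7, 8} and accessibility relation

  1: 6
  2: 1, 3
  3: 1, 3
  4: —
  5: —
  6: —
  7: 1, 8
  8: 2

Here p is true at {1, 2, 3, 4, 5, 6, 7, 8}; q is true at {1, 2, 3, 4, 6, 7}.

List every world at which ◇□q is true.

1: successors {6}; □q there: 6:T. ✓
2: successors {1, 3}; □q there: 1:T, 3:T. ✓
3: successors {1, 3}; □q there: 1:T, 3:T. ✓
4: no successors, so ◇□q fails. ✗
5: no successors, so ◇□q fails. ✗
6: no successors, so ◇□q fails. ✗
7: successors {1, 8}; □q there: 1:T, 8:T. ✓
8: successors {2}; □q there: 2:T. ✓

{1, 2, 3, 7, 8}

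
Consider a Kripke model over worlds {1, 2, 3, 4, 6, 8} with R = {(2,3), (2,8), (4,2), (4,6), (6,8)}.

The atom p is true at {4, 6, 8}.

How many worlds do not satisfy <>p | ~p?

1: <>p is F, ~p is T. ✓
2: <>p is T, ~p is T. ✓
3: <>p is F, ~p is T. ✓
4: <>p is T, ~p is F. ✓
6: <>p is T, ~p is F. ✓
8: <>p is F, ~p is F. ✗
Satisfying worlds: {1, 2, 3, 4, 6}.
So <>p | ~p fails at the other 1 world.

1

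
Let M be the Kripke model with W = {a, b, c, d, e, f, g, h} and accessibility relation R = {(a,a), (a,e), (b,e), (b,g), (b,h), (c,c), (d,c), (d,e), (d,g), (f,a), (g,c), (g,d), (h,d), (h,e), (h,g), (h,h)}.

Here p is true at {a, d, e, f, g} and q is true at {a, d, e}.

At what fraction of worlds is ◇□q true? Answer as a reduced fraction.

a: successors {a, e}; □q there: a:T, e:T. ✓
b: successors {e, g, h}; □q there: e:T, g:F, h:F. ✓
c: successors {c}; □q there: c:F. ✗
d: successors {c, e, g}; □q there: c:F, e:T, g:F. ✓
e: no successors, so ◇□q fails. ✗
f: successors {a}; □q there: a:T. ✓
g: successors {c, d}; □q there: c:F, d:F. ✗
h: successors {d, e, g, h}; □q there: d:F, e:T, g:F, h:F. ✓
That's 5 of 8 worlds, so 5/8.

5/8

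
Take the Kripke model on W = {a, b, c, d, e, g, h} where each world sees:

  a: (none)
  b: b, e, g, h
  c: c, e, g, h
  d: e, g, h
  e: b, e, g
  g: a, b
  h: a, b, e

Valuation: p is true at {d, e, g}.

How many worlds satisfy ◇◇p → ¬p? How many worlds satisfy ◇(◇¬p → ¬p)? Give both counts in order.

4 and 6

For ◇◇p → ¬p:
a: ◇◇p is F, ¬p is T. ✓
b: ◇◇p is T, ¬p is T. ✓
c: ◇◇p is T, ¬p is T. ✓
d: ◇◇p is T, ¬p is F. ✗
e: ◇◇p is T, ¬p is F. ✗
g: ◇◇p is T, ¬p is F. ✗
h: ◇◇p is T, ¬p is T. ✓
— 4 worlds.
For ◇(◇¬p → ¬p):
a: no successors, so ◇(◇¬p → ¬p) fails. ✗
b: successors {b, e, g, h}; ◇¬p → ¬p there: b:T, e:F, g:F, h:T. ✓
c: successors {c, e, g, h}; ◇¬p → ¬p there: c:T, e:F, g:F, h:T. ✓
d: successors {e, g, h}; ◇¬p → ¬p there: e:F, g:F, h:T. ✓
e: successors {b, e, g}; ◇¬p → ¬p there: b:T, e:F, g:F. ✓
g: successors {a, b}; ◇¬p → ¬p there: a:T, b:T. ✓
h: successors {a, b, e}; ◇¬p → ¬p there: a:T, b:T, e:F. ✓
— 6 worlds.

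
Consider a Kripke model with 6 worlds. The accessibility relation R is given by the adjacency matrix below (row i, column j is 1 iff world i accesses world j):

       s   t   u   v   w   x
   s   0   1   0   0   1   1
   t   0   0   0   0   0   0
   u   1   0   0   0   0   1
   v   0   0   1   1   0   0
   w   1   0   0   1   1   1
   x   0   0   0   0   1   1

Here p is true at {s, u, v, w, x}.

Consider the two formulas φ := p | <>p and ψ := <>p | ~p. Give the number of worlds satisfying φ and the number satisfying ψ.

5 and 6

For p | <>p:
s: p is T, <>p is T. ✓
t: p is F, <>p is F. ✗
u: p is T, <>p is T. ✓
v: p is T, <>p is T. ✓
w: p is T, <>p is T. ✓
x: p is T, <>p is T. ✓
— 5 worlds.
For <>p | ~p:
s: <>p is T, ~p is F. ✓
t: <>p is F, ~p is T. ✓
u: <>p is T, ~p is F. ✓
v: <>p is T, ~p is F. ✓
w: <>p is T, ~p is F. ✓
x: <>p is T, ~p is F. ✓
— 6 worlds.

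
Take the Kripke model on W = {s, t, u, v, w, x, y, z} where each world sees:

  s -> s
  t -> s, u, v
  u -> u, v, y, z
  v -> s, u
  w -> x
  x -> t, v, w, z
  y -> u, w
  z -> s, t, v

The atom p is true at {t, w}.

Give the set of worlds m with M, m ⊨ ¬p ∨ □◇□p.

{s, u, v, x, y, z}

s: ¬p is T, □◇□p is F. ✓
t: ¬p is F, □◇□p is F. ✗
u: ¬p is T, □◇□p is F. ✓
v: ¬p is T, □◇□p is F. ✓
w: ¬p is F, □◇□p is F. ✗
x: ¬p is T, □◇□p is F. ✓
y: ¬p is T, □◇□p is F. ✓
z: ¬p is T, □◇□p is F. ✓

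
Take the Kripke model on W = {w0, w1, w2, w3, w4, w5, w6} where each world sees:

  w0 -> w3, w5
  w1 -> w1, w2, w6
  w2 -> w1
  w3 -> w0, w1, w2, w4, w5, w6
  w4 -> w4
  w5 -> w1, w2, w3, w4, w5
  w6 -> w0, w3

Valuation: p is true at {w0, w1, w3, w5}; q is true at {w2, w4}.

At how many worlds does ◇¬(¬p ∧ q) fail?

1

w0: successors {w3, w5}; ¬(¬p ∧ q) there: w3:T, w5:T. ✓
w1: successors {w1, w2, w6}; ¬(¬p ∧ q) there: w1:T, w2:F, w6:T. ✓
w2: successors {w1}; ¬(¬p ∧ q) there: w1:T. ✓
w3: successors {w0, w1, w2, w4, w5, w6}; ¬(¬p ∧ q) there: w0:T, w1:T, w2:F, w4:F, w5:T, w6:T. ✓
w4: successors {w4}; ¬(¬p ∧ q) there: w4:F. ✗
w5: successors {w1, w2, w3, w4, w5}; ¬(¬p ∧ q) there: w1:T, w2:F, w3:T, w4:F, w5:T. ✓
w6: successors {w0, w3}; ¬(¬p ∧ q) there: w0:T, w3:T. ✓
Satisfying worlds: {w0, w1, w2, w3, w5, w6}.
So ◇¬(¬p ∧ q) fails at the other 1 world.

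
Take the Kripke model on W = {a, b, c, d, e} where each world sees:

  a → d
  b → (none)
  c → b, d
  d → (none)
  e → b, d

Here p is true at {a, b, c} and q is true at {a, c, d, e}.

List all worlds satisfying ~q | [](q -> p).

a: ~q is F, [](q -> p) is F. ✗
b: ~q is T, [](q -> p) is T. ✓
c: ~q is F, [](q -> p) is F. ✗
d: ~q is F, [](q -> p) is T. ✓
e: ~q is F, [](q -> p) is F. ✗

{b, d}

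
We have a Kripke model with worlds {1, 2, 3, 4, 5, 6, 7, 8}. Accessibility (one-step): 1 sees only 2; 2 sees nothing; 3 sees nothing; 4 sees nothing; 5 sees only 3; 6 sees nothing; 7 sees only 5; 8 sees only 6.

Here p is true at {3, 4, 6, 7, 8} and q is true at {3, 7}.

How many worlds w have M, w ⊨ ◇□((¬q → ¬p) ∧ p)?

4

1: successors {2}; □((¬q → ¬p) ∧ p) there: 2:T. ✓
2: no successors, so ◇□((¬q → ¬p) ∧ p) fails. ✗
3: no successors, so ◇□((¬q → ¬p) ∧ p) fails. ✗
4: no successors, so ◇□((¬q → ¬p) ∧ p) fails. ✗
5: successors {3}; □((¬q → ¬p) ∧ p) there: 3:T. ✓
6: no successors, so ◇□((¬q → ¬p) ∧ p) fails. ✗
7: successors {5}; □((¬q → ¬p) ∧ p) there: 5:T. ✓
8: successors {6}; □((¬q → ¬p) ∧ p) there: 6:T. ✓
Satisfying worlds: {1, 5, 7, 8}.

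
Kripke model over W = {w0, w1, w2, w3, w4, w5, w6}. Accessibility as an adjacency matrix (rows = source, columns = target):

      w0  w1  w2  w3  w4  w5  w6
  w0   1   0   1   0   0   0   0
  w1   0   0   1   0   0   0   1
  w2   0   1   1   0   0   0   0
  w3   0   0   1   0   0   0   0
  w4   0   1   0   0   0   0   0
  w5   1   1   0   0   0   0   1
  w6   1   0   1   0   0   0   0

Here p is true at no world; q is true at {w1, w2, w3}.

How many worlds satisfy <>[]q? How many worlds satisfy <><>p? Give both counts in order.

For <>[]q:
w0: successors {w0, w2}; []q there: w0:F, w2:T. ✓
w1: successors {w2, w6}; []q there: w2:T, w6:F. ✓
w2: successors {w1, w2}; []q there: w1:F, w2:T. ✓
w3: successors {w2}; []q there: w2:T. ✓
w4: successors {w1}; []q there: w1:F. ✗
w5: successors {w0, w1, w6}; []q there: w0:F, w1:F, w6:F. ✗
w6: successors {w0, w2}; []q there: w0:F, w2:T. ✓
— 5 worlds.
For <><>p:
w0: successors {w0, w2}; <>p there: w0:F, w2:F. ✗
w1: successors {w2, w6}; <>p there: w2:F, w6:F. ✗
w2: successors {w1, w2}; <>p there: w1:F, w2:F. ✗
w3: successors {w2}; <>p there: w2:F. ✗
w4: successors {w1}; <>p there: w1:F. ✗
w5: successors {w0, w1, w6}; <>p there: w0:F, w1:F, w6:F. ✗
w6: successors {w0, w2}; <>p there: w0:F, w2:F. ✗
— 0 worlds.

5 and 0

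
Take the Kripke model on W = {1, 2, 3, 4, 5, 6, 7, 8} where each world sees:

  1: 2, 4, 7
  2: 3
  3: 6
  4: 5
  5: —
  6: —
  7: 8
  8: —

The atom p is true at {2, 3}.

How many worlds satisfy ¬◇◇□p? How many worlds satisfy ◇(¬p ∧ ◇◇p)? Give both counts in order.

For ¬◇◇□p:
1: ◇◇□p is T. ✗
2: ◇◇□p is T. ✗
3: ◇◇□p is F. ✓
4: ◇◇□p is F. ✓
5: ◇◇□p is F. ✓
6: ◇◇□p is F. ✓
7: ◇◇□p is F. ✓
8: ◇◇□p is F. ✓
— 6 worlds.
For ◇(¬p ∧ ◇◇p):
1: successors {2, 4, 7}; ¬p ∧ ◇◇p there: 2:F, 4:F, 7:F. ✗
2: successors {3}; ¬p ∧ ◇◇p there: 3:F. ✗
3: successors {6}; ¬p ∧ ◇◇p there: 6:F. ✗
4: successors {5}; ¬p ∧ ◇◇p there: 5:F. ✗
5: no successors, so ◇(¬p ∧ ◇◇p) fails. ✗
6: no successors, so ◇(¬p ∧ ◇◇p) fails. ✗
7: successors {8}; ¬p ∧ ◇◇p there: 8:F. ✗
8: no successors, so ◇(¬p ∧ ◇◇p) fails. ✗
— 0 worlds.

6 and 0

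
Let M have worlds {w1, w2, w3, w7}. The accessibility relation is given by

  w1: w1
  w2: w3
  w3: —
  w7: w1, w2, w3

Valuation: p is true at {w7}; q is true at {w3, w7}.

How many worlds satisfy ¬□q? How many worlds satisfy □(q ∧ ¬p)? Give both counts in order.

2 and 2

For ¬□q:
w1: □q is F. ✓
w2: □q is T. ✗
w3: □q is T. ✗
w7: □q is F. ✓
— 2 worlds.
For □(q ∧ ¬p):
w1: successors {w1}; q ∧ ¬p there: w1:F. ✗
w2: successors {w3}; q ∧ ¬p there: w3:T. ✓
w3: no successors, so □(q ∧ ¬p) holds vacuously. ✓
w7: successors {w1, w2, w3}; q ∧ ¬p there: w1:F, w2:F, w3:T. ✗
— 2 worlds.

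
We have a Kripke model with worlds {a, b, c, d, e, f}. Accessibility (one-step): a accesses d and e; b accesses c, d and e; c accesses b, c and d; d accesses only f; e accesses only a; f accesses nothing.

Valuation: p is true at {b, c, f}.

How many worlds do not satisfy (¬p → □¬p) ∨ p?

a: ¬p → □¬p is T, p is F. ✓
b: ¬p → □¬p is T, p is T. ✓
c: ¬p → □¬p is T, p is T. ✓
d: ¬p → □¬p is F, p is F. ✗
e: ¬p → □¬p is T, p is F. ✓
f: ¬p → □¬p is T, p is T. ✓
Satisfying worlds: {a, b, c, e, f}.
So (¬p → □¬p) ∨ p fails at the other 1 world.

1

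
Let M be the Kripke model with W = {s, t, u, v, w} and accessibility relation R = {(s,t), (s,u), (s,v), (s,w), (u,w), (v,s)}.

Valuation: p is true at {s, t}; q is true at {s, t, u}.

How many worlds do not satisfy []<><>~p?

2

s: successors {t, u, v, w}; <><>~p there: t:F, u:F, v:T, w:F. ✗
t: no successors, so []<><>~p holds vacuously. ✓
u: successors {w}; <><>~p there: w:F. ✗
v: successors {s}; <><>~p there: s:T. ✓
w: no successors, so []<><>~p holds vacuously. ✓
Satisfying worlds: {t, v, w}.
So []<><>~p fails at the other 2 worlds.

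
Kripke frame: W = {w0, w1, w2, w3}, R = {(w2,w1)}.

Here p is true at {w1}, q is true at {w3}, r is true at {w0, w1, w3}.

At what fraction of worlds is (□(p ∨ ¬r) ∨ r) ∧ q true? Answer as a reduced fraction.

w0: □(p ∨ ¬r) ∨ r is T, q is F. ✗
w1: □(p ∨ ¬r) ∨ r is T, q is F. ✗
w2: □(p ∨ ¬r) ∨ r is T, q is F. ✗
w3: □(p ∨ ¬r) ∨ r is T, q is T. ✓
That's 1 of 4 worlds, so 1/4.

1/4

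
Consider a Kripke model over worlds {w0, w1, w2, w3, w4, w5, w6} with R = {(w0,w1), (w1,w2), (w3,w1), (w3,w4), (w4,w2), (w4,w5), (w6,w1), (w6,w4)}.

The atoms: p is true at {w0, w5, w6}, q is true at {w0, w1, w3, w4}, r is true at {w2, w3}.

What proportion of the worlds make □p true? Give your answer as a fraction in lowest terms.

2/7

w0: successors {w1}; p there: w1:F. ✗
w1: successors {w2}; p there: w2:F. ✗
w2: no successors, so □p holds vacuously. ✓
w3: successors {w1, w4}; p there: w1:F, w4:F. ✗
w4: successors {w2, w5}; p there: w2:F, w5:T. ✗
w5: no successors, so □p holds vacuously. ✓
w6: successors {w1, w4}; p there: w1:F, w4:F. ✗
That's 2 of 7 worlds, so 2/7.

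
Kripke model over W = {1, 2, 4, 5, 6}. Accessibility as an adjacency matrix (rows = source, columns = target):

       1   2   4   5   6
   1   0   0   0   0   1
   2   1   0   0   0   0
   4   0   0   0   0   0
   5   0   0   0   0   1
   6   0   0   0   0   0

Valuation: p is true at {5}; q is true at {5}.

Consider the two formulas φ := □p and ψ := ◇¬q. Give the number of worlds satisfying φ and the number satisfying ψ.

2 and 3

For □p:
1: successors {6}; p there: 6:F. ✗
2: successors {1}; p there: 1:F. ✗
4: no successors, so □p holds vacuously. ✓
5: successors {6}; p there: 6:F. ✗
6: no successors, so □p holds vacuously. ✓
— 2 worlds.
For ◇¬q:
1: successors {6}; ¬q there: 6:T. ✓
2: successors {1}; ¬q there: 1:T. ✓
4: no successors, so ◇¬q fails. ✗
5: successors {6}; ¬q there: 6:T. ✓
6: no successors, so ◇¬q fails. ✗
— 3 worlds.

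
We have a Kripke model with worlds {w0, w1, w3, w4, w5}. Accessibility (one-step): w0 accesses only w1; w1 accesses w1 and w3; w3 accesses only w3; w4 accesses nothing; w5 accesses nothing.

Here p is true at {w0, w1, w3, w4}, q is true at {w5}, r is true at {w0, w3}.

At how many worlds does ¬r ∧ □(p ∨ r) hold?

3

w0: ¬r is F, □(p ∨ r) is T. ✗
w1: ¬r is T, □(p ∨ r) is T. ✓
w3: ¬r is F, □(p ∨ r) is T. ✗
w4: ¬r is T, □(p ∨ r) is T. ✓
w5: ¬r is T, □(p ∨ r) is T. ✓
Satisfying worlds: {w1, w4, w5}.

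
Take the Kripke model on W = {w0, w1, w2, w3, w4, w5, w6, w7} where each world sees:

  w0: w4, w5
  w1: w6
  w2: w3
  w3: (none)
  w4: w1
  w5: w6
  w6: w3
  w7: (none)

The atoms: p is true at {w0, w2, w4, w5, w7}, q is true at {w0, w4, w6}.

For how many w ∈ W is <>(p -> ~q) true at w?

w0: successors {w4, w5}; p -> ~q there: w4:F, w5:T. ✓
w1: successors {w6}; p -> ~q there: w6:T. ✓
w2: successors {w3}; p -> ~q there: w3:T. ✓
w3: no successors, so <>(p -> ~q) fails. ✗
w4: successors {w1}; p -> ~q there: w1:T. ✓
w5: successors {w6}; p -> ~q there: w6:T. ✓
w6: successors {w3}; p -> ~q there: w3:T. ✓
w7: no successors, so <>(p -> ~q) fails. ✗
Satisfying worlds: {w0, w1, w2, w4, w5, w6}.

6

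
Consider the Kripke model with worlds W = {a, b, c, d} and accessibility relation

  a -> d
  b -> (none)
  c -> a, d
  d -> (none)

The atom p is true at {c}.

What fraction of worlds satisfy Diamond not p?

1/2

a: successors {d}; not p there: d:T. ✓
b: no successors, so Diamond not p fails. ✗
c: successors {a, d}; not p there: a:T, d:T. ✓
d: no successors, so Diamond not p fails. ✗
That's 2 of 4 worlds, so 2/4 = 1/2.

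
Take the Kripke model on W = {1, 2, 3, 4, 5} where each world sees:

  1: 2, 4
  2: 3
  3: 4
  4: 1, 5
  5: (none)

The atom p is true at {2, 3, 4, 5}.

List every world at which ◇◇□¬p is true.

1: successors {2, 4}; ◇□¬p there: 2:F, 4:T. ✓
2: successors {3}; ◇□¬p there: 3:F. ✗
3: successors {4}; ◇□¬p there: 4:T. ✓
4: successors {1, 5}; ◇□¬p there: 1:F, 5:F. ✗
5: no successors, so ◇◇□¬p fails. ✗

{1, 3}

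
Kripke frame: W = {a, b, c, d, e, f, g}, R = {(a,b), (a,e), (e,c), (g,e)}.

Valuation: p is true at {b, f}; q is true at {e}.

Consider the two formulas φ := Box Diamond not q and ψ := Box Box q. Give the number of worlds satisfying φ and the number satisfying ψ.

5 and 5

For Box Diamond not q:
a: successors {b, e}; Diamond not q there: b:F, e:T. ✗
b: no successors, so Box Diamond not q holds vacuously. ✓
c: no successors, so Box Diamond not q holds vacuously. ✓
d: no successors, so Box Diamond not q holds vacuously. ✓
e: successors {c}; Diamond not q there: c:F. ✗
f: no successors, so Box Diamond not q holds vacuously. ✓
g: successors {e}; Diamond not q there: e:T. ✓
— 5 worlds.
For Box Box q:
a: successors {b, e}; Box q there: b:T, e:F. ✗
b: no successors, so Box Box q holds vacuously. ✓
c: no successors, so Box Box q holds vacuously. ✓
d: no successors, so Box Box q holds vacuously. ✓
e: successors {c}; Box q there: c:T. ✓
f: no successors, so Box Box q holds vacuously. ✓
g: successors {e}; Box q there: e:F. ✗
— 5 worlds.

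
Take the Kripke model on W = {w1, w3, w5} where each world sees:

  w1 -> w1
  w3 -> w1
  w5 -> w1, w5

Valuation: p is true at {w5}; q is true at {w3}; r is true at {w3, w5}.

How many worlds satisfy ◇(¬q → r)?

w1: successors {w1}; ¬q → r there: w1:F. ✗
w3: successors {w1}; ¬q → r there: w1:F. ✗
w5: successors {w1, w5}; ¬q → r there: w1:F, w5:T. ✓
Satisfying worlds: {w5}.

1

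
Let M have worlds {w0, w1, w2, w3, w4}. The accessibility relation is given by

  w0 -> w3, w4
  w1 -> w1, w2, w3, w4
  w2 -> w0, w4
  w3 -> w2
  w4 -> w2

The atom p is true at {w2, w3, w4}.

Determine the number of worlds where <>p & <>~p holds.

w0: <>p is T, <>~p is F. ✗
w1: <>p is T, <>~p is T. ✓
w2: <>p is T, <>~p is T. ✓
w3: <>p is T, <>~p is F. ✗
w4: <>p is T, <>~p is F. ✗
Satisfying worlds: {w1, w2}.

2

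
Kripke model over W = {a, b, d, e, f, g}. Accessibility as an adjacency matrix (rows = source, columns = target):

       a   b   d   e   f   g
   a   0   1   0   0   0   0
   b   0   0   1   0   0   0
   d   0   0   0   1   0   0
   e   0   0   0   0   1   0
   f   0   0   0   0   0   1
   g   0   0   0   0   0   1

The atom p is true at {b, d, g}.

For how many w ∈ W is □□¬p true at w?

a: successors {b}; □¬p there: b:F. ✗
b: successors {d}; □¬p there: d:T. ✓
d: successors {e}; □¬p there: e:T. ✓
e: successors {f}; □¬p there: f:F. ✗
f: successors {g}; □¬p there: g:F. ✗
g: successors {g}; □¬p there: g:F. ✗
Satisfying worlds: {b, d}.

2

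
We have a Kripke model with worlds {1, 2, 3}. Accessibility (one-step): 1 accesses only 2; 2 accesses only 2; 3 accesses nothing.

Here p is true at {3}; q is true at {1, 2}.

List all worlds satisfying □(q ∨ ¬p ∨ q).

1: successors {2}; q ∨ ¬p ∨ q there: 2:T. ✓
2: successors {2}; q ∨ ¬p ∨ q there: 2:T. ✓
3: no successors, so □(q ∨ ¬p ∨ q) holds vacuously. ✓

{1, 2, 3}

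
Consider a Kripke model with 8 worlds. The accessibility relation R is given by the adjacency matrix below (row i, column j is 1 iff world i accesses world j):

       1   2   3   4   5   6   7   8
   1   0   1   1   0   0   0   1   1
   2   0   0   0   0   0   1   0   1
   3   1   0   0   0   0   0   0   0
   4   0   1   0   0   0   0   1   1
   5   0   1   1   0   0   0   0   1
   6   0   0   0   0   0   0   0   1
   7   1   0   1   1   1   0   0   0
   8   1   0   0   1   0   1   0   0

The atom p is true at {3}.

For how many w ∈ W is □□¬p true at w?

1: successors {2, 3, 7, 8}; □¬p there: 2:T, 3:T, 7:F, 8:T. ✗
2: successors {6, 8}; □¬p there: 6:T, 8:T. ✓
3: successors {1}; □¬p there: 1:F. ✗
4: successors {2, 7, 8}; □¬p there: 2:T, 7:F, 8:T. ✗
5: successors {2, 3, 8}; □¬p there: 2:T, 3:T, 8:T. ✓
6: successors {8}; □¬p there: 8:T. ✓
7: successors {1, 3, 4, 5}; □¬p there: 1:F, 3:T, 4:T, 5:F. ✗
8: successors {1, 4, 6}; □¬p there: 1:F, 4:T, 6:T. ✗
Satisfying worlds: {2, 5, 6}.

3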